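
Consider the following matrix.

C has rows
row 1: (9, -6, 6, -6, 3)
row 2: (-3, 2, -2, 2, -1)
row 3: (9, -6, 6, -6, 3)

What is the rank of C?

Row reduce to echelon form.
R2 ← R2 + (1/3)·R1: [0, 0, 0, 0, 0]
R3 ← R3 − R1: [0, 0, 0, 0, 0]
Echelon form has 1 nonzero row, so rank(C) = 1.

1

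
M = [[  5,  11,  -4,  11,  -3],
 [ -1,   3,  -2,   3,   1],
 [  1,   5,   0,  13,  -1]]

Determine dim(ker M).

2

Row reduce to echelon form.
R2 ← R2 + (1/5)·R1: [0, 26/5, -14/5, 26/5, 2/5]
R3 ← R3 − (1/5)·R1: [0, 14/5, 4/5, 54/5, -2/5]
R3 ← R3 − (7/13)·R2: [0, 0, 30/13, 8, -8/13]
3 nonzero rows, so rank(M) = 3.
M has 5 columns; by rank–nullity, nullity = 5 − 3 = 2.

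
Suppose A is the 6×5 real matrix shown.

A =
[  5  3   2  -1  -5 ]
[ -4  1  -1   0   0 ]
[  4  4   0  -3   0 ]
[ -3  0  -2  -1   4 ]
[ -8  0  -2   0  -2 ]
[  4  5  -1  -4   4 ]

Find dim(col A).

Row reduce to echelon form.
R2 ← R2 + (4/5)·R1: [0, 17/5, 3/5, -4/5, -4]
R3 ← R3 − (4/5)·R1: [0, 8/5, -8/5, -11/5, 4]
R4 ← R4 + (3/5)·R1: [0, 9/5, -4/5, -8/5, 1]
R5 ← R5 + (8/5)·R1: [0, 24/5, 6/5, -8/5, -10]
R6 ← R6 − (4/5)·R1: [0, 13/5, -13/5, -16/5, 8]
R3 ← R3 − (8/17)·R2: [0, 0, -32/17, -31/17, 100/17]
R4 ← R4 − (9/17)·R2: [0, 0, -19/17, -20/17, 53/17]
R5 ← R5 − (24/17)·R2: [0, 0, 6/17, -8/17, -74/17]
R6 ← R6 − (13/17)·R2: [0, 0, -52/17, -44/17, 188/17]
R4 ← R4 − (19/32)·R3: [0, 0, 0, -3/32, -3/8]
R5 ← R5 + (3/16)·R3: [0, 0, 0, -13/16, -13/4]
R6 ← R6 − (13/8)·R3: [0, 0, 0, 3/8, 3/2]
R5 ← R5 − (26/3)·R4: [0, 0, 0, 0, 0]
R6 ← R6 + (4)·R4: [0, 0, 0, 0, 0]
Echelon form has 4 nonzero rows, so rank(A) = 4.
The column space has dimension equal to the rank: 4.

4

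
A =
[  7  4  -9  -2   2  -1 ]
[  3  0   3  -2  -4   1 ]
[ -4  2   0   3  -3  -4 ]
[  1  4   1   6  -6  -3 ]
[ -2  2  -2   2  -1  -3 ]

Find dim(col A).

Row reduce to echelon form.
R2 ← R2 − (3/7)·R1: [0, -12/7, 48/7, -8/7, -34/7, 10/7]
R3 ← R3 + (4/7)·R1: [0, 30/7, -36/7, 13/7, -13/7, -32/7]
R4 ← R4 − (1/7)·R1: [0, 24/7, 16/7, 44/7, -44/7, -20/7]
R5 ← R5 + (2/7)·R1: [0, 22/7, -32/7, 10/7, -3/7, -23/7]
R3 ← R3 + (5/2)·R2: [0, 0, 12, -1, -14, -1]
R4 ← R4 + (2)·R2: [0, 0, 16, 4, -16, 0]
R5 ← R5 + (11/6)·R2: [0, 0, 8, -2/3, -28/3, -2/3]
R4 ← R4 − (4/3)·R3: [0, 0, 0, 16/3, 8/3, 4/3]
R5 ← R5 − (2/3)·R3: [0, 0, 0, 0, 0, 0]
Echelon form has 4 nonzero rows, so rank(A) = 4.
The column space has dimension equal to the rank: 4.

4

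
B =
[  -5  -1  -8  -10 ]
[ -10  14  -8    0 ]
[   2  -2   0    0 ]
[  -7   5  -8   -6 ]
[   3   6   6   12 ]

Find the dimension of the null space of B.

Row reduce to echelon form.
R2 ← R2 − (2)·R1: [0, 16, 8, 20]
R3 ← R3 + (2/5)·R1: [0, -12/5, -16/5, -4]
R4 ← R4 − (7/5)·R1: [0, 32/5, 16/5, 8]
R5 ← R5 + (3/5)·R1: [0, 27/5, 6/5, 6]
R3 ← R3 + (3/20)·R2: [0, 0, -2, -1]
R4 ← R4 − (2/5)·R2: [0, 0, 0, 0]
R5 ← R5 − (27/80)·R2: [0, 0, -3/2, -3/4]
R5 ← R5 − (3/4)·R3: [0, 0, 0, 0]
3 nonzero rows, so rank(B) = 3.
B has 4 columns; by rank–nullity, nullity = 4 − 3 = 1.

1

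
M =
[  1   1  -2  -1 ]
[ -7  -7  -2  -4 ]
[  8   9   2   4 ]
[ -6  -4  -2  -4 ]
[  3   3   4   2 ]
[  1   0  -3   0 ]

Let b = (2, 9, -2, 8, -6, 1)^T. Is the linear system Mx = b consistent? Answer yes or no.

Row reduce the augmented matrix [M | b].
R2 ← R2 + (7)·R1: [0, 0, -16, -11, 23]
R3 ← R3 − (8)·R1: [0, 1, 18, 12, -18]
R4 ← R4 + (6)·R1: [0, 2, -14, -10, 20]
R5 ← R5 − (3)·R1: [0, 0, 10, 5, -12]
R6 ← R6 − R1: [0, -1, -1, 1, -1]
Swap R2 ↔ R3
R4 ← R4 − (2)·R2: [0, 0, -50, -34, 56]
R6 ← R6 + R2: [0, 0, 17, 13, -19]
R4 ← R4 − (25/8)·R3: [0, 0, 0, 3/8, -127/8]
R5 ← R5 + (5/8)·R3: [0, 0, 0, -15/8, 19/8]
R6 ← R6 + (17/16)·R3: [0, 0, 0, 21/16, 87/16]
R5 ← R5 + (5)·R4: [0, 0, 0, 0, -77]
R6 ← R6 − (7/2)·R4: [0, 0, 0, 0, 61]
R6 ← R6 + (61/77)·R5: [0, 0, 0, 0, 0]
The echelon form has 5 nonzero rows; the last pivot sits in the augmented column, so rank(M) = 4 but rank([M|b]) = 5.
Since the ranks differ, the system is inconsistent.

no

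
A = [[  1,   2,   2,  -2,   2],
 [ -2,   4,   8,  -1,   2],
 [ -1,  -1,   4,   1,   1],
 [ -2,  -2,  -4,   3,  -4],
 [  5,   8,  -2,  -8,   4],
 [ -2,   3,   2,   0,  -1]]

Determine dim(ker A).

2

Row reduce to echelon form.
R2 ← R2 + (2)·R1: [0, 8, 12, -5, 6]
R3 ← R3 + R1: [0, 1, 6, -1, 3]
R4 ← R4 + (2)·R1: [0, 2, 0, -1, 0]
R5 ← R5 − (5)·R1: [0, -2, -12, 2, -6]
R6 ← R6 + (2)·R1: [0, 7, 6, -4, 3]
R3 ← R3 − (1/8)·R2: [0, 0, 9/2, -3/8, 9/4]
R4 ← R4 − (1/4)·R2: [0, 0, -3, 1/4, -3/2]
R5 ← R5 + (1/4)·R2: [0, 0, -9, 3/4, -9/2]
R6 ← R6 − (7/8)·R2: [0, 0, -9/2, 3/8, -9/4]
R4 ← R4 + (2/3)·R3: [0, 0, 0, 0, 0]
R5 ← R5 + (2)·R3: [0, 0, 0, 0, 0]
R6 ← R6 + R3: [0, 0, 0, 0, 0]
3 nonzero rows, so rank(A) = 3.
A has 5 columns; by rank–nullity, nullity = 5 − 3 = 2.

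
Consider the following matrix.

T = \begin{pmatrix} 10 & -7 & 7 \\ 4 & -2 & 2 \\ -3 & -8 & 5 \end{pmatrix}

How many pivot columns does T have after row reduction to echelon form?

3

Row reduce to echelon form.
R2 ← R2 − (2/5)·R1: [0, 4/5, -4/5]
R3 ← R3 + (3/10)·R1: [0, -101/10, 71/10]
R3 ← R3 + (101/8)·R2: [0, 0, -3]
Echelon form has 3 nonzero rows, so rank(T) = 3.
Each nonzero row contributes one pivot column: 3 pivot columns.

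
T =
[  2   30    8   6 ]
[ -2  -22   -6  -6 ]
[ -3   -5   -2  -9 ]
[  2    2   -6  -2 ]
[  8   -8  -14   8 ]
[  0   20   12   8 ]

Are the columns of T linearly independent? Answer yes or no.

Row reduce T to echelon form.
R2 ← R2 + R1: [0, 8, 2, 0]
R3 ← R3 + (3/2)·R1: [0, 40, 10, 0]
R4 ← R4 − R1: [0, -28, -14, -8]
R5 ← R5 − (4)·R1: [0, -128, -46, -16]
R3 ← R3 − (5)·R2: [0, 0, 0, 0]
R4 ← R4 + (7/2)·R2: [0, 0, -7, -8]
R5 ← R5 + (16)·R2: [0, 0, -14, -16]
R6 ← R6 − (5/2)·R2: [0, 0, 7, 8]
Swap R3 ↔ R4
R5 ← R5 − (2)·R3: [0, 0, 0, 0]
R6 ← R6 + R3: [0, 0, 0, 0]
3 pivots among 4 columns.
Only 3 < 4 pivot columns, so the columns are linearly dependent.

no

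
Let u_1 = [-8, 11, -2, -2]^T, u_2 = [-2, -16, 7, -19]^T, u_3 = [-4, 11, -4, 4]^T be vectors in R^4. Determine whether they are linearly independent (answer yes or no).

Form the matrix with these vectors as rows and row reduce.
R2 ← R2 − (1/4)·R1: [0, -75/4, 15/2, -37/2]
R3 ← R3 − (1/2)·R1: [0, 11/2, -3, 5]
R3 ← R3 + (22/75)·R2: [0, 0, -4/5, -32/75]
3 nonzero rows, so the 3 vectors span a space of dimension 3.
Since 3 = 3, the vectors are linearly independent.

yes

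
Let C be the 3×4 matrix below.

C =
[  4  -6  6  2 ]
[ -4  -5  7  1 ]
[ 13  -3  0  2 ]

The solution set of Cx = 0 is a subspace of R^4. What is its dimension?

Row reduce to echelon form.
R2 ← R2 + R1: [0, -11, 13, 3]
R3 ← R3 − (13/4)·R1: [0, 33/2, -39/2, -9/2]
R3 ← R3 + (3/2)·R2: [0, 0, 0, 0]
2 nonzero rows, so rank(C) = 2.
C has 4 columns; by rank–nullity, nullity = 4 − 2 = 2.

2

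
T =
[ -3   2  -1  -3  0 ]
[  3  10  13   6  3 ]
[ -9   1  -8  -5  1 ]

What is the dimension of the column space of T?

3

Row reduce to echelon form.
R2 ← R2 + R1: [0, 12, 12, 3, 3]
R3 ← R3 − (3)·R1: [0, -5, -5, 4, 1]
R3 ← R3 + (5/12)·R2: [0, 0, 0, 21/4, 9/4]
Echelon form has 3 nonzero rows, so rank(T) = 3.
The column space has dimension equal to the rank: 3.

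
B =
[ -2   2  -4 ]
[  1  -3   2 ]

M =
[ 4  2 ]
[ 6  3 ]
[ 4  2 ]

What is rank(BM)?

First compute BM:
[[-12,  -6],
 [ -6,  -3]]
Now row reduce the product.
R2 ← R2 − (1/2)·R1: [0, 0]
1 nonzero row, so rank(BM) = 1.

1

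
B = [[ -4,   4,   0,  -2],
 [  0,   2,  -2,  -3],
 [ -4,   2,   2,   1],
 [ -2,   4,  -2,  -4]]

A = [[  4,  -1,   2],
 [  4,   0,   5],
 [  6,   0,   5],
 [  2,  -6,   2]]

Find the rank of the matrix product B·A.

2

First compute BA:
[[ -4,  16,   8],
 [-10,  18,  -6],
 [  6,  -2,  14],
 [-12,  26,  -2]]
Now row reduce the product.
R2 ← R2 − (5/2)·R1: [0, -22, -26]
R3 ← R3 + (3/2)·R1: [0, 22, 26]
R4 ← R4 − (3)·R1: [0, -22, -26]
R3 ← R3 + R2: [0, 0, 0]
R4 ← R4 − R2: [0, 0, 0]
2 nonzero rows, so rank(BA) = 2.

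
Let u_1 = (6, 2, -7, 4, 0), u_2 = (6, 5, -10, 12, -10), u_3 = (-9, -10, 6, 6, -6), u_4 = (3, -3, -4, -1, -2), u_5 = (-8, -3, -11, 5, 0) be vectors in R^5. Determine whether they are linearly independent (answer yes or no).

yes

Form the matrix with these vectors as rows and row reduce.
R2 ← R2 − R1: [0, 3, -3, 8, -10]
R3 ← R3 + (3/2)·R1: [0, -7, -9/2, 12, -6]
R4 ← R4 − (1/2)·R1: [0, -4, -1/2, -3, -2]
R5 ← R5 + (4/3)·R1: [0, -1/3, -61/3, 31/3, 0]
R3 ← R3 + (7/3)·R2: [0, 0, -23/2, 92/3, -88/3]
R4 ← R4 + (4/3)·R2: [0, 0, -9/2, 23/3, -46/3]
R5 ← R5 + (1/9)·R2: [0, 0, -62/3, 101/9, -10/9]
R4 ← R4 − (9/23)·R3: [0, 0, 0, -13/3, -266/69]
R5 ← R5 − (124/69)·R3: [0, 0, 0, -395/9, 10682/207]
R5 ← R5 − (395/39)·R4: [0, 0, 0, 0, 27104/299]
5 nonzero rows, so the 5 vectors span a space of dimension 5.
Since 5 = 5, the vectors are linearly independent.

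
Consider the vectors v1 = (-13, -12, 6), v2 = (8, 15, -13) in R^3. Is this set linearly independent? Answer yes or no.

yes

Form the matrix with these vectors as rows and row reduce.
R2 ← R2 + (8/13)·R1: [0, 99/13, -121/13]
2 nonzero rows, so the 2 vectors span a space of dimension 2.
Since 2 = 2, the vectors are linearly independent.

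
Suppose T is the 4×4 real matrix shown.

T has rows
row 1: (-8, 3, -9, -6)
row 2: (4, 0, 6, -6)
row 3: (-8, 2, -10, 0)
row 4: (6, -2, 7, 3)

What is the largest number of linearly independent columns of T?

Row reduce to echelon form.
R2 ← R2 + (1/2)·R1: [0, 3/2, 3/2, -9]
R3 ← R3 − R1: [0, -1, -1, 6]
R4 ← R4 + (3/4)·R1: [0, 1/4, 1/4, -3/2]
R3 ← R3 + (2/3)·R2: [0, 0, 0, 0]
R4 ← R4 − (1/6)·R2: [0, 0, 0, 0]
Echelon form has 2 nonzero rows, so rank(T) = 2.
The rank gives the maximum number of linearly independent columns: 2.

2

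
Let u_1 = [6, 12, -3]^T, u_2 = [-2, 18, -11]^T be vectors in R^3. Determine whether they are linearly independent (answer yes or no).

Form the matrix with these vectors as rows and row reduce.
R2 ← R2 + (1/3)·R1: [0, 22, -12]
2 nonzero rows, so the 2 vectors span a space of dimension 2.
Since 2 = 2, the vectors are linearly independent.

yes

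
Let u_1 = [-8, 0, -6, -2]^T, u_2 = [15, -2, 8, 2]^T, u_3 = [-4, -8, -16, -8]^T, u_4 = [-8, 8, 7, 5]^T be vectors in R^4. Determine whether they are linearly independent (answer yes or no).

no

Form the matrix with these vectors as rows and row reduce.
R2 ← R2 + (15/8)·R1: [0, -2, -13/4, -7/4]
R3 ← R3 − (1/2)·R1: [0, -8, -13, -7]
R4 ← R4 − R1: [0, 8, 13, 7]
R3 ← R3 − (4)·R2: [0, 0, 0, 0]
R4 ← R4 + (4)·R2: [0, 0, 0, 0]
2 nonzero rows, so the 4 vectors span a space of dimension 2.
Since 2 < 4, the vectors are linearly dependent.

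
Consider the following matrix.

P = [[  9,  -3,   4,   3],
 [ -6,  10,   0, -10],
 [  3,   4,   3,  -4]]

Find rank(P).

2

Row reduce to echelon form.
R2 ← R2 + (2/3)·R1: [0, 8, 8/3, -8]
R3 ← R3 − (1/3)·R1: [0, 5, 5/3, -5]
R3 ← R3 − (5/8)·R2: [0, 0, 0, 0]
Echelon form has 2 nonzero rows, so rank(P) = 2.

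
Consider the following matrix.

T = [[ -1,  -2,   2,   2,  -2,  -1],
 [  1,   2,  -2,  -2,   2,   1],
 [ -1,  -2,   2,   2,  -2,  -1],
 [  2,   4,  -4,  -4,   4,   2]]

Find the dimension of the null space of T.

Row reduce to echelon form.
R2 ← R2 + R1: [0, 0, 0, 0, 0, 0]
R3 ← R3 − R1: [0, 0, 0, 0, 0, 0]
R4 ← R4 + (2)·R1: [0, 0, 0, 0, 0, 0]
1 nonzero row, so rank(T) = 1.
T has 6 columns; by rank–nullity, nullity = 6 − 1 = 5.

5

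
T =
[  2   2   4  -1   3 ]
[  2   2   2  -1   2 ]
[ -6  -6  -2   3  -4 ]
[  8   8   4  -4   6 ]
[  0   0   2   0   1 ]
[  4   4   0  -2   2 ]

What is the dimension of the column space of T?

Row reduce to echelon form.
R2 ← R2 − R1: [0, 0, -2, 0, -1]
R3 ← R3 + (3)·R1: [0, 0, 10, 0, 5]
R4 ← R4 − (4)·R1: [0, 0, -12, 0, -6]
R6 ← R6 − (2)·R1: [0, 0, -8, 0, -4]
R3 ← R3 + (5)·R2: [0, 0, 0, 0, 0]
R4 ← R4 − (6)·R2: [0, 0, 0, 0, 0]
R5 ← R5 + R2: [0, 0, 0, 0, 0]
R6 ← R6 − (4)·R2: [0, 0, 0, 0, 0]
Echelon form has 2 nonzero rows, so rank(T) = 2.
The column space has dimension equal to the rank: 2.

2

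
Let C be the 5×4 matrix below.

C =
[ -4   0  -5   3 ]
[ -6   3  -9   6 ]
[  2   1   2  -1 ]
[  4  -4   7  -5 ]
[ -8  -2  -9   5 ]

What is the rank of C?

2

Row reduce to echelon form.
R2 ← R2 − (3/2)·R1: [0, 3, -3/2, 3/2]
R3 ← R3 + (1/2)·R1: [0, 1, -1/2, 1/2]
R4 ← R4 + R1: [0, -4, 2, -2]
R5 ← R5 − (2)·R1: [0, -2, 1, -1]
R3 ← R3 − (1/3)·R2: [0, 0, 0, 0]
R4 ← R4 + (4/3)·R2: [0, 0, 0, 0]
R5 ← R5 + (2/3)·R2: [0, 0, 0, 0]
Echelon form has 2 nonzero rows, so rank(C) = 2.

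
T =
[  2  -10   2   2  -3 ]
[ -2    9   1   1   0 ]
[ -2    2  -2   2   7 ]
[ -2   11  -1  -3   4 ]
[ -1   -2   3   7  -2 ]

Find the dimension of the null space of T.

1

Row reduce to echelon form.
R2 ← R2 + R1: [0, -1, 3, 3, -3]
R3 ← R3 + R1: [0, -8, 0, 4, 4]
R4 ← R4 + R1: [0, 1, 1, -1, 1]
R5 ← R5 + (1/2)·R1: [0, -7, 4, 8, -7/2]
R3 ← R3 − (8)·R2: [0, 0, -24, -20, 28]
R4 ← R4 + R2: [0, 0, 4, 2, -2]
R5 ← R5 − (7)·R2: [0, 0, -17, -13, 35/2]
R4 ← R4 + (1/6)·R3: [0, 0, 0, -4/3, 8/3]
R5 ← R5 − (17/24)·R3: [0, 0, 0, 7/6, -7/3]
R5 ← R5 + (7/8)·R4: [0, 0, 0, 0, 0]
4 nonzero rows, so rank(T) = 4.
T has 5 columns; by rank–nullity, nullity = 5 − 4 = 1.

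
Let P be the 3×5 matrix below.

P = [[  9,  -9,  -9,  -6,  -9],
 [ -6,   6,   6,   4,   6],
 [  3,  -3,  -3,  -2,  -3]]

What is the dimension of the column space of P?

Row reduce to echelon form.
R2 ← R2 + (2/3)·R1: [0, 0, 0, 0, 0]
R3 ← R3 − (1/3)·R1: [0, 0, 0, 0, 0]
Echelon form has 1 nonzero row, so rank(P) = 1.
The column space has dimension equal to the rank: 1.

1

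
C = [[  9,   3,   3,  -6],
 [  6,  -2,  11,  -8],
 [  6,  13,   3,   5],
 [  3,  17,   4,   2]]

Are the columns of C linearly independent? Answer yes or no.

Row reduce C to echelon form.
R2 ← R2 − (2/3)·R1: [0, -4, 9, -4]
R3 ← R3 − (2/3)·R1: [0, 11, 1, 9]
R4 ← R4 − (1/3)·R1: [0, 16, 3, 4]
R3 ← R3 + (11/4)·R2: [0, 0, 103/4, -2]
R4 ← R4 + (4)·R2: [0, 0, 39, -12]
R4 ← R4 − (156/103)·R3: [0, 0, 0, -924/103]
4 pivots among 4 columns.
Every column is a pivot column, so the columns are linearly independent.

yes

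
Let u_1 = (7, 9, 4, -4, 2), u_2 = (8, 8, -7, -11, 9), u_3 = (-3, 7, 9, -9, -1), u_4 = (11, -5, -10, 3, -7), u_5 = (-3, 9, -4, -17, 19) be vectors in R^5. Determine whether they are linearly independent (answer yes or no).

Form the matrix with these vectors as rows and row reduce.
R2 ← R2 − (8/7)·R1: [0, -16/7, -81/7, -45/7, 47/7]
R3 ← R3 + (3/7)·R1: [0, 76/7, 75/7, -75/7, -1/7]
R4 ← R4 − (11/7)·R1: [0, -134/7, -114/7, 65/7, -71/7]
R5 ← R5 + (3/7)·R1: [0, 90/7, -16/7, -131/7, 139/7]
R3 ← R3 + (19/4)·R2: [0, 0, -177/4, -165/4, 127/4]
R4 ← R4 − (67/8)·R2: [0, 0, 645/8, 505/8, -531/8]
R5 ← R5 + (45/8)·R2: [0, 0, -539/8, -439/8, 461/8]
R4 ← R4 + (215/118)·R3: [0, 0, 0, -710/59, -503/59]
R5 ← R5 − (539/354)·R3: [0, 0, 0, 468/59, 1643/177]
R5 ← R5 + (234/355)·R4: [0, 0, 0, 0, 3901/1065]
5 nonzero rows, so the 5 vectors span a space of dimension 5.
Since 5 = 5, the vectors are linearly independent.

yes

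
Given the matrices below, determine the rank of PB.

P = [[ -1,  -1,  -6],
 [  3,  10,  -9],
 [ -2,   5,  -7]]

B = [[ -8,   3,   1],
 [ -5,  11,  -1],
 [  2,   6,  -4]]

First compute PB:
[[  1, -50,  24],
 [-92,  65,  29],
 [-23,   7,  21]]
Now row reduce the product.
R2 ← R2 + (92)·R1: [0, -4535, 2237]
R3 ← R3 + (23)·R1: [0, -1143, 573]
R3 ← R3 − (1143/4535)·R2: [0, 0, 41664/4535]
3 nonzero rows, so rank(PB) = 3.

3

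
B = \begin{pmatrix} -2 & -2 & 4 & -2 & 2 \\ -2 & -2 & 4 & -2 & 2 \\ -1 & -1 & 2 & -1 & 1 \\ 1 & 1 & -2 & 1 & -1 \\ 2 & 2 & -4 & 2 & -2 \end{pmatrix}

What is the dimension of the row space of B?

Row reduce to echelon form.
R2 ← R2 − R1: [0, 0, 0, 0, 0]
R3 ← R3 − (1/2)·R1: [0, 0, 0, 0, 0]
R4 ← R4 + (1/2)·R1: [0, 0, 0, 0, 0]
R5 ← R5 + R1: [0, 0, 0, 0, 0]
Echelon form has 1 nonzero row, so rank(B) = 1.
The row space has dimension equal to the rank: 1.

1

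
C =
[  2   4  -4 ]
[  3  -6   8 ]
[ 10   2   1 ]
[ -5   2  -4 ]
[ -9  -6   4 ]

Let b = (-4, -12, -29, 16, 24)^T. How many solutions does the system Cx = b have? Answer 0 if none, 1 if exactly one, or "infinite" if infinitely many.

Row reduce the augmented matrix [C | b].
R2 ← R2 − (3/2)·R1: [0, -12, 14, -6]
R3 ← R3 − (5)·R1: [0, -18, 21, -9]
R4 ← R4 + (5/2)·R1: [0, 12, -14, 6]
R5 ← R5 + (9/2)·R1: [0, 12, -14, 6]
R3 ← R3 − (3/2)·R2: [0, 0, 0, 0]
R4 ← R4 + R2: [0, 0, 0, 0]
R5 ← R5 + R2: [0, 0, 0, 0]
The echelon form has 2 nonzero rows, and every pivot lies in the first 3 columns, so rank(C) = rank([C|b]) = 2.
The system is consistent.
rank = 2 < 3 unknowns, so there are infinitely many solutions.

infinite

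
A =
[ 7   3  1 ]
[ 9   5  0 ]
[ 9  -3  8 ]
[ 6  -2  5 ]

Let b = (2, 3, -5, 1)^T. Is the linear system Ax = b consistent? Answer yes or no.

no

Row reduce the augmented matrix [A | b].
R2 ← R2 − (9/7)·R1: [0, 8/7, -9/7, 3/7]
R3 ← R3 − (9/7)·R1: [0, -48/7, 47/7, -53/7]
R4 ← R4 − (6/7)·R1: [0, -32/7, 29/7, -5/7]
R3 ← R3 + (6)·R2: [0, 0, -1, -5]
R4 ← R4 + (4)·R2: [0, 0, -1, 1]
R4 ← R4 − R3: [0, 0, 0, 6]
The echelon form has 4 nonzero rows; the last pivot sits in the augmented column, so rank(A) = 3 but rank([A|b]) = 4.
Since the ranks differ, the system is inconsistent.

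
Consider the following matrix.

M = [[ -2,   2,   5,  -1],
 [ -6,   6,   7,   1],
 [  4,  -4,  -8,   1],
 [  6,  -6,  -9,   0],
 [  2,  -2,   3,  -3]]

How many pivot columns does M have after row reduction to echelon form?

2

Row reduce to echelon form.
R2 ← R2 − (3)·R1: [0, 0, -8, 4]
R3 ← R3 + (2)·R1: [0, 0, 2, -1]
R4 ← R4 + (3)·R1: [0, 0, 6, -3]
R5 ← R5 + R1: [0, 0, 8, -4]
R3 ← R3 + (1/4)·R2: [0, 0, 0, 0]
R4 ← R4 + (3/4)·R2: [0, 0, 0, 0]
R5 ← R5 + R2: [0, 0, 0, 0]
Echelon form has 2 nonzero rows, so rank(M) = 2.
Each nonzero row contributes one pivot column: 2 pivot columns.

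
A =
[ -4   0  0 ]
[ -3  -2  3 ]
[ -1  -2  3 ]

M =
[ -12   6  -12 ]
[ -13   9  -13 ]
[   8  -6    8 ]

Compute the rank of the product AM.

2

First compute AM:
[[ 48, -24,  48],
 [ 86, -54,  86],
 [ 62, -42,  62]]
Now row reduce the product.
R2 ← R2 − (43/24)·R1: [0, -11, 0]
R3 ← R3 − (31/24)·R1: [0, -11, 0]
R3 ← R3 − R2: [0, 0, 0]
2 nonzero rows, so rank(AM) = 2.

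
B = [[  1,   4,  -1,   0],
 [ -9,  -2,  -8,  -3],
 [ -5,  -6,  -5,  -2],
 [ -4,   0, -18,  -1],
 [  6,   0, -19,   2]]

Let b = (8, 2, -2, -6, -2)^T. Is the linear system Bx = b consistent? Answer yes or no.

no

Row reduce the augmented matrix [B | b].
R2 ← R2 + (9)·R1: [0, 34, -17, -3, 74]
R3 ← R3 + (5)·R1: [0, 14, -10, -2, 38]
R4 ← R4 + (4)·R1: [0, 16, -22, -1, 26]
R5 ← R5 − (6)·R1: [0, -24, -13, 2, -50]
R3 ← R3 − (7/17)·R2: [0, 0, -3, -13/17, 128/17]
R4 ← R4 − (8/17)·R2: [0, 0, -14, 7/17, -150/17]
R5 ← R5 + (12/17)·R2: [0, 0, -25, -2/17, 38/17]
R4 ← R4 − (14/3)·R3: [0, 0, 0, 203/51, -2242/51]
R5 ← R5 − (25/3)·R3: [0, 0, 0, 319/51, -3086/51]
R5 ← R5 − (11/7)·R4: [0, 0, 0, 0, 60/7]
The echelon form has 5 nonzero rows; the last pivot sits in the augmented column, so rank(B) = 4 but rank([B|b]) = 5.
Since the ranks differ, the system is inconsistent.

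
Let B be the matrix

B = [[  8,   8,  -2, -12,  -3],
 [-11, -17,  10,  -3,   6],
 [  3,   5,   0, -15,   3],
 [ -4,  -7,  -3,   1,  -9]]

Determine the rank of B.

4

Row reduce to echelon form.
R2 ← R2 + (11/8)·R1: [0, -6, 29/4, -39/2, 15/8]
R3 ← R3 − (3/8)·R1: [0, 2, 3/4, -21/2, 33/8]
R4 ← R4 + (1/2)·R1: [0, -3, -4, -5, -21/2]
R3 ← R3 + (1/3)·R2: [0, 0, 19/6, -17, 19/4]
R4 ← R4 − (1/2)·R2: [0, 0, -61/8, 19/4, -183/16]
R4 ← R4 + (183/76)·R3: [0, 0, 0, -1375/38, 0]
Echelon form has 4 nonzero rows, so rank(B) = 4.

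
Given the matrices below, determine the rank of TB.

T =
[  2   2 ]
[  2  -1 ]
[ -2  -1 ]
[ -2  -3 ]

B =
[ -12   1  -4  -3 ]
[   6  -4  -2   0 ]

First compute TB:
[[-12,  -6, -12,  -6],
 [-30,   6,  -6,  -6],
 [ 18,   2,  10,   6],
 [  6,  10,  14,   6]]
Now row reduce the product.
R2 ← R2 − (5/2)·R1: [0, 21, 24, 9]
R3 ← R3 + (3/2)·R1: [0, -7, -8, -3]
R4 ← R4 + (1/2)·R1: [0, 7, 8, 3]
R3 ← R3 + (1/3)·R2: [0, 0, 0, 0]
R4 ← R4 − (1/3)·R2: [0, 0, 0, 0]
2 nonzero rows, so rank(TB) = 2.

2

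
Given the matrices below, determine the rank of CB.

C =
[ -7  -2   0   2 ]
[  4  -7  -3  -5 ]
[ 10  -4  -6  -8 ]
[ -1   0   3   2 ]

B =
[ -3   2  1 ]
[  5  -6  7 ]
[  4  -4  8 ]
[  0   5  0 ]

First compute CB:
[[ 11,   8, -21],
 [-59,  37, -69],
 [-74,  28, -66],
 [ 15,  -4,  23]]
Now row reduce the product.
R2 ← R2 + (59/11)·R1: [0, 879/11, -1998/11]
R3 ← R3 + (74/11)·R1: [0, 900/11, -2280/11]
R4 ← R4 − (15/11)·R1: [0, -164/11, 568/11]
R3 ← R3 − (300/293)·R2: [0, 0, -6240/293]
R4 ← R4 + (164/879)·R2: [0, 0, 5200/293]
R4 ← R4 + (5/6)·R3: [0, 0, 0]
3 nonzero rows, so rank(CB) = 3.

3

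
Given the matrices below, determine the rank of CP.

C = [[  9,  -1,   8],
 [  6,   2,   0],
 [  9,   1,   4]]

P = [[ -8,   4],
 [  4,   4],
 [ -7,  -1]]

First compute CP:
[[-132,  24],
 [-40,  32],
 [-96,  36]]
Now row reduce the product.
R2 ← R2 − (10/33)·R1: [0, 272/11]
R3 ← R3 − (8/11)·R1: [0, 204/11]
R3 ← R3 − (3/4)·R2: [0, 0]
2 nonzero rows, so rank(CP) = 2.

2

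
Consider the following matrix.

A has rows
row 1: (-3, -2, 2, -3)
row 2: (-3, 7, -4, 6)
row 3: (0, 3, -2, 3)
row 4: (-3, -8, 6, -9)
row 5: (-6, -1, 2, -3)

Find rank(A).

Row reduce to echelon form.
R2 ← R2 − R1: [0, 9, -6, 9]
R4 ← R4 − R1: [0, -6, 4, -6]
R5 ← R5 − (2)·R1: [0, 3, -2, 3]
R3 ← R3 − (1/3)·R2: [0, 0, 0, 0]
R4 ← R4 + (2/3)·R2: [0, 0, 0, 0]
R5 ← R5 − (1/3)·R2: [0, 0, 0, 0]
Echelon form has 2 nonzero rows, so rank(A) = 2.

2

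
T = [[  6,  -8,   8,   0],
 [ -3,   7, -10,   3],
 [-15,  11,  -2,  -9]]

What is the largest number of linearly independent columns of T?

Row reduce to echelon form.
R2 ← R2 + (1/2)·R1: [0, 3, -6, 3]
R3 ← R3 + (5/2)·R1: [0, -9, 18, -9]
R3 ← R3 + (3)·R2: [0, 0, 0, 0]
Echelon form has 2 nonzero rows, so rank(T) = 2.
The rank gives the maximum number of linearly independent columns: 2.

2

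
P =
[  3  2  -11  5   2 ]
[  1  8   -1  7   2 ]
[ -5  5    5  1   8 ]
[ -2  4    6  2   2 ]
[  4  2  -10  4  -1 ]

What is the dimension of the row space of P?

4

Row reduce to echelon form.
R2 ← R2 − (1/3)·R1: [0, 22/3, 8/3, 16/3, 4/3]
R3 ← R3 + (5/3)·R1: [0, 25/3, -40/3, 28/3, 34/3]
R4 ← R4 + (2/3)·R1: [0, 16/3, -4/3, 16/3, 10/3]
R5 ← R5 − (4/3)·R1: [0, -2/3, 14/3, -8/3, -11/3]
R3 ← R3 − (25/22)·R2: [0, 0, -180/11, 36/11, 108/11]
R4 ← R4 − (8/11)·R2: [0, 0, -36/11, 16/11, 26/11]
R5 ← R5 + (1/11)·R2: [0, 0, 54/11, -24/11, -39/11]
R4 ← R4 − (1/5)·R3: [0, 0, 0, 4/5, 2/5]
R5 ← R5 + (3/10)·R3: [0, 0, 0, -6/5, -3/5]
R5 ← R5 + (3/2)·R4: [0, 0, 0, 0, 0]
Echelon form has 4 nonzero rows, so rank(P) = 4.
The row space has dimension equal to the rank: 4.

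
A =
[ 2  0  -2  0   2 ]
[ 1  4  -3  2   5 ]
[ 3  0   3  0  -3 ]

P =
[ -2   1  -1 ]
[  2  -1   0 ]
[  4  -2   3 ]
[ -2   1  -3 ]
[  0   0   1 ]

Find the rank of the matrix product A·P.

2

First compute AP:
[[-12,   6,  -6],
 [-10,   5, -11],
 [  6,  -3,   3]]
Now row reduce the product.
R2 ← R2 − (5/6)·R1: [0, 0, -6]
R3 ← R3 + (1/2)·R1: [0, 0, 0]
2 nonzero rows, so rank(AP) = 2.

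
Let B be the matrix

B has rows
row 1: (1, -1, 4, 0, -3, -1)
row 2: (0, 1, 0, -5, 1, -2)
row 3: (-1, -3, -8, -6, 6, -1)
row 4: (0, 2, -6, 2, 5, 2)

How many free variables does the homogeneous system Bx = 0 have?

Row reduce to echelon form.
R3 ← R3 + R1: [0, -4, -4, -6, 3, -2]
R3 ← R3 + (4)·R2: [0, 0, -4, -26, 7, -10]
R4 ← R4 − (2)·R2: [0, 0, -6, 12, 3, 6]
R4 ← R4 − (3/2)·R3: [0, 0, 0, 51, -15/2, 21]
4 nonzero rows, so rank(B) = 4.
B has 6 columns; by rank–nullity, nullity = 6 − 4 = 2.

2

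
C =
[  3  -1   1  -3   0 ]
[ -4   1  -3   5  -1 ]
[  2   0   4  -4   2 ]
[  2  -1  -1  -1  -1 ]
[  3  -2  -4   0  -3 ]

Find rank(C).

Row reduce to echelon form.
R2 ← R2 + (4/3)·R1: [0, -1/3, -5/3, 1, -1]
R3 ← R3 − (2/3)·R1: [0, 2/3, 10/3, -2, 2]
R4 ← R4 − (2/3)·R1: [0, -1/3, -5/3, 1, -1]
R5 ← R5 − R1: [0, -1, -5, 3, -3]
R3 ← R3 + (2)·R2: [0, 0, 0, 0, 0]
R4 ← R4 − R2: [0, 0, 0, 0, 0]
R5 ← R5 − (3)·R2: [0, 0, 0, 0, 0]
Echelon form has 2 nonzero rows, so rank(C) = 2.

2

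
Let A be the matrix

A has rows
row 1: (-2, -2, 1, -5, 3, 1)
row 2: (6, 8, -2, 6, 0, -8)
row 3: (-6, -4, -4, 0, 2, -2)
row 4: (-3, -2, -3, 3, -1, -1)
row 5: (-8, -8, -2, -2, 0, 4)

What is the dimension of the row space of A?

Row reduce to echelon form.
R2 ← R2 + (3)·R1: [0, 2, 1, -9, 9, -5]
R3 ← R3 − (3)·R1: [0, 2, -7, 15, -7, -5]
R4 ← R4 − (3/2)·R1: [0, 1, -9/2, 21/2, -11/2, -5/2]
R5 ← R5 − (4)·R1: [0, 0, -6, 18, -12, 0]
R3 ← R3 − R2: [0, 0, -8, 24, -16, 0]
R4 ← R4 − (1/2)·R2: [0, 0, -5, 15, -10, 0]
R4 ← R4 − (5/8)·R3: [0, 0, 0, 0, 0, 0]
R5 ← R5 − (3/4)·R3: [0, 0, 0, 0, 0, 0]
Echelon form has 3 nonzero rows, so rank(A) = 3.
The row space has dimension equal to the rank: 3.

3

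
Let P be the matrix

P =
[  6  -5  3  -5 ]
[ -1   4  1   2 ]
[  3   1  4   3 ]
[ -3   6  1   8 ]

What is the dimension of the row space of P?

Row reduce to echelon form.
R2 ← R2 + (1/6)·R1: [0, 19/6, 3/2, 7/6]
R3 ← R3 − (1/2)·R1: [0, 7/2, 5/2, 11/2]
R4 ← R4 + (1/2)·R1: [0, 7/2, 5/2, 11/2]
R3 ← R3 − (21/19)·R2: [0, 0, 16/19, 80/19]
R4 ← R4 − (21/19)·R2: [0, 0, 16/19, 80/19]
R4 ← R4 − R3: [0, 0, 0, 0]
Echelon form has 3 nonzero rows, so rank(P) = 3.
The row space has dimension equal to the rank: 3.

3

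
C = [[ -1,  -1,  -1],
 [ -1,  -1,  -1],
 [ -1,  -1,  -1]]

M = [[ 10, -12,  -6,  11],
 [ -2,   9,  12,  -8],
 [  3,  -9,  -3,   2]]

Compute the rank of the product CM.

1

First compute CM:
[[-11,  12,  -3,  -5],
 [-11,  12,  -3,  -5],
 [-11,  12,  -3,  -5]]
Now row reduce the product.
R2 ← R2 − R1: [0, 0, 0, 0]
R3 ← R3 − R1: [0, 0, 0, 0]
1 nonzero row, so rank(CM) = 1.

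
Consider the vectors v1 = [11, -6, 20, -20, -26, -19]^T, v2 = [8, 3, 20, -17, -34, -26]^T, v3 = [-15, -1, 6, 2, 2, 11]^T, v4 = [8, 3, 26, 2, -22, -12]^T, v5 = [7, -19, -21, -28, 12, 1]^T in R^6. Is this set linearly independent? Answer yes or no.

Form the matrix with these vectors as rows and row reduce.
R2 ← R2 − (8/11)·R1: [0, 81/11, 60/11, -27/11, -166/11, -134/11]
R3 ← R3 + (15/11)·R1: [0, -101/11, 366/11, -278/11, -368/11, -164/11]
R4 ← R4 − (8/11)·R1: [0, 81/11, 126/11, 182/11, -34/11, 20/11]
R5 ← R5 − (7/11)·R1: [0, -167/11, -371/11, -168/11, 314/11, 144/11]
R3 ← R3 + (101/81)·R2: [0, 0, 1082/27, -85/3, -4234/81, -2438/81]
R4 ← R4 − R2: [0, 0, 6, 19, 12, 14]
R5 ← R5 + (167/81)·R2: [0, 0, -607/27, -61/3, -208/81, -974/81]
R4 ← R4 − (81/541)·R3: [0, 0, 0, 12574/541, 10726/541, 10012/541]
R5 ← R5 + (607/1082)·R3: [0, 0, 0, -39199/1082, -51761/1623, -46921/1623]
R5 ← R5 + (39199/25148)·R4: [0, 0, 0, 0, -37283/37722, -1196/18861]
5 nonzero rows, so the 5 vectors span a space of dimension 5.
Since 5 = 5, the vectors are linearly independent.

yes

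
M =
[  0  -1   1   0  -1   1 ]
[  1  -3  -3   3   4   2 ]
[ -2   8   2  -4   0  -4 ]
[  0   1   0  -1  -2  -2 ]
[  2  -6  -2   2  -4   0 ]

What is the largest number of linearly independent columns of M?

Row reduce to echelon form.
Swap R1 ↔ R2
R3 ← R3 + (2)·R1: [0, 2, -4, 2, 8, 0]
R5 ← R5 − (2)·R1: [0, 0, 4, -4, -12, -4]
R3 ← R3 + (2)·R2: [0, 0, -2, 2, 6, 2]
R4 ← R4 + R2: [0, 0, 1, -1, -3, -1]
R4 ← R4 + (1/2)·R3: [0, 0, 0, 0, 0, 0]
R5 ← R5 + (2)·R3: [0, 0, 0, 0, 0, 0]
Echelon form has 3 nonzero rows, so rank(M) = 3.
The rank gives the maximum number of linearly independent columns: 3.

3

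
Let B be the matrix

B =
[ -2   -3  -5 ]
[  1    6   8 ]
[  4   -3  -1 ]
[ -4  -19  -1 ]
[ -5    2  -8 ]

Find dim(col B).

3

Row reduce to echelon form.
R2 ← R2 + (1/2)·R1: [0, 9/2, 11/2]
R3 ← R3 + (2)·R1: [0, -9, -11]
R4 ← R4 − (2)·R1: [0, -13, 9]
R5 ← R5 − (5/2)·R1: [0, 19/2, 9/2]
R3 ← R3 + (2)·R2: [0, 0, 0]
R4 ← R4 + (26/9)·R2: [0, 0, 224/9]
R5 ← R5 − (19/9)·R2: [0, 0, -64/9]
Swap R3 ↔ R4
R5 ← R5 + (2/7)·R3: [0, 0, 0]
Echelon form has 3 nonzero rows, so rank(B) = 3.
The column space has dimension equal to the rank: 3.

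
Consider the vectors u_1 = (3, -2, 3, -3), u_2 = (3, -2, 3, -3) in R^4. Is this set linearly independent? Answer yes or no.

Form the matrix with these vectors as rows and row reduce.
R2 ← R2 − R1: [0, 0, 0, 0]
1 nonzero row, so the 2 vectors span a space of dimension 1.
Since 1 < 2, the vectors are linearly dependent.

no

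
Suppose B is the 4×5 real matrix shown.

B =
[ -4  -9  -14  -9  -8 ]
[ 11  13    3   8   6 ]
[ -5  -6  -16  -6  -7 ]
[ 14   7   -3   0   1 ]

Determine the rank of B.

3

Row reduce to echelon form.
R2 ← R2 + (11/4)·R1: [0, -47/4, -71/2, -67/4, -16]
R3 ← R3 − (5/4)·R1: [0, 21/4, 3/2, 21/4, 3]
R4 ← R4 + (7/2)·R1: [0, -49/2, -52, -63/2, -27]
R3 ← R3 + (21/47)·R2: [0, 0, -675/47, -105/47, -195/47]
R4 ← R4 − (98/47)·R2: [0, 0, 1035/47, 161/47, 299/47]
R4 ← R4 + (23/15)·R3: [0, 0, 0, 0, 0]
Echelon form has 3 nonzero rows, so rank(B) = 3.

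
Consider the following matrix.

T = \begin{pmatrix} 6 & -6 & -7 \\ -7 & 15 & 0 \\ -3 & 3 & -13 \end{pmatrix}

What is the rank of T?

3

Row reduce to echelon form.
R2 ← R2 + (7/6)·R1: [0, 8, -49/6]
R3 ← R3 + (1/2)·R1: [0, 0, -33/2]
Echelon form has 3 nonzero rows, so rank(T) = 3.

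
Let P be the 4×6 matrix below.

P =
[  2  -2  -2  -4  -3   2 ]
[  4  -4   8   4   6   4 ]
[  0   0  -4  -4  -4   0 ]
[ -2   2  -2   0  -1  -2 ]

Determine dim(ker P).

Row reduce to echelon form.
R2 ← R2 − (2)·R1: [0, 0, 12, 12, 12, 0]
R4 ← R4 + R1: [0, 0, -4, -4, -4, 0]
R3 ← R3 + (1/3)·R2: [0, 0, 0, 0, 0, 0]
R4 ← R4 + (1/3)·R2: [0, 0, 0, 0, 0, 0]
2 nonzero rows, so rank(P) = 2.
P has 6 columns; by rank–nullity, nullity = 6 − 2 = 4.

4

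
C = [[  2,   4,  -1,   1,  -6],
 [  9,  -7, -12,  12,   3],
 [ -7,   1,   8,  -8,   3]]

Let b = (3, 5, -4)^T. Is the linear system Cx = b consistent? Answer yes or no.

Row reduce the augmented matrix [C | b].
R2 ← R2 − (9/2)·R1: [0, -25, -15/2, 15/2, 30, -17/2]
R3 ← R3 + (7/2)·R1: [0, 15, 9/2, -9/2, -18, 13/2]
R3 ← R3 + (3/5)·R2: [0, 0, 0, 0, 0, 7/5]
The echelon form has 3 nonzero rows; the last pivot sits in the augmented column, so rank(C) = 2 but rank([C|b]) = 3.
Since the ranks differ, the system is inconsistent.

no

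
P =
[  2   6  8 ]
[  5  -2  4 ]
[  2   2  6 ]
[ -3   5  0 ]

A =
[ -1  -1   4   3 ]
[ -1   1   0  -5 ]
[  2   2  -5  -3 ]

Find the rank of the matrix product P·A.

3

First compute PA:
[[  8,  20, -32, -48],
 [  5,   1,   0,  13],
 [  8,  12, -22, -22],
 [ -2,   8, -12, -34]]
Now row reduce the product.
R2 ← R2 − (5/8)·R1: [0, -23/2, 20, 43]
R3 ← R3 − R1: [0, -8, 10, 26]
R4 ← R4 + (1/4)·R1: [0, 13, -20, -46]
R3 ← R3 − (16/23)·R2: [0, 0, -90/23, -90/23]
R4 ← R4 + (26/23)·R2: [0, 0, 60/23, 60/23]
R4 ← R4 + (2/3)·R3: [0, 0, 0, 0]
3 nonzero rows, so rank(PA) = 3.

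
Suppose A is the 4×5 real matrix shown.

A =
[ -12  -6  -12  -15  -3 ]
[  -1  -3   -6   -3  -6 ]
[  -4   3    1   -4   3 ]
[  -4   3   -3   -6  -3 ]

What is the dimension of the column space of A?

3

Row reduce to echelon form.
R2 ← R2 − (1/12)·R1: [0, -5/2, -5, -7/4, -23/4]
R3 ← R3 − (1/3)·R1: [0, 5, 5, 1, 4]
R4 ← R4 − (1/3)·R1: [0, 5, 1, -1, -2]
R3 ← R3 + (2)·R2: [0, 0, -5, -5/2, -15/2]
R4 ← R4 + (2)·R2: [0, 0, -9, -9/2, -27/2]
R4 ← R4 − (9/5)·R3: [0, 0, 0, 0, 0]
Echelon form has 3 nonzero rows, so rank(A) = 3.
The column space has dimension equal to the rank: 3.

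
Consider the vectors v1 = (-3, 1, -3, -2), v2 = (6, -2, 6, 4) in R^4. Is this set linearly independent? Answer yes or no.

no

Form the matrix with these vectors as rows and row reduce.
R2 ← R2 + (2)·R1: [0, 0, 0, 0]
1 nonzero row, so the 2 vectors span a space of dimension 1.
Since 1 < 2, the vectors are linearly dependent.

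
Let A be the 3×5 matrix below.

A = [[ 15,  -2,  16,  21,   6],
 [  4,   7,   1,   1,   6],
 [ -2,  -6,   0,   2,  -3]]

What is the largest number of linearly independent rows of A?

Row reduce to echelon form.
R2 ← R2 − (4/15)·R1: [0, 113/15, -49/15, -23/5, 22/5]
R3 ← R3 + (2/15)·R1: [0, -94/15, 32/15, 24/5, -11/5]
R3 ← R3 + (94/113)·R2: [0, 0, -66/113, 110/113, 165/113]
Echelon form has 3 nonzero rows, so rank(A) = 3.
The rank gives the maximum number of linearly independent rows: 3.

3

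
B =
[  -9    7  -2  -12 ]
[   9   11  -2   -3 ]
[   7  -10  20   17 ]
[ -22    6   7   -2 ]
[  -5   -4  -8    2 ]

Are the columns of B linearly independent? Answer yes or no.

yes

Row reduce B to echelon form.
R2 ← R2 + R1: [0, 18, -4, -15]
R3 ← R3 + (7/9)·R1: [0, -41/9, 166/9, 23/3]
R4 ← R4 − (22/9)·R1: [0, -100/9, 107/9, 82/3]
R5 ← R5 − (5/9)·R1: [0, -71/9, -62/9, 26/3]
R3 ← R3 + (41/162)·R2: [0, 0, 1412/81, 209/54]
R4 ← R4 + (50/81)·R2: [0, 0, 763/81, 488/27]
R5 ← R5 + (71/162)·R2: [0, 0, -700/81, 113/54]
R4 ← R4 − (763/1412)·R3: [0, 0, 0, 45135/2824]
R5 ← R5 + (175/353)·R3: [0, 0, 0, 1416/353]
R5 ← R5 − (64/255)·R4: [0, 0, 0, 0]
4 pivots among 4 columns.
Every column is a pivot column, so the columns are linearly independent.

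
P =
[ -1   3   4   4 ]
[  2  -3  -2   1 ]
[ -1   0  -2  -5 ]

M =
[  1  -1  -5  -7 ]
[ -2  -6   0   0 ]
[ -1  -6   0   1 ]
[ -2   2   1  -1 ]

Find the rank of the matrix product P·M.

First compute PM:
[[-19, -33,   9,   7],
 [  8,  30,  -9, -17],
 [ 11,   3,   0,  10]]
Now row reduce the product.
R2 ← R2 + (8/19)·R1: [0, 306/19, -99/19, -267/19]
R3 ← R3 + (11/19)·R1: [0, -306/19, 99/19, 267/19]
R3 ← R3 + R2: [0, 0, 0, 0]
2 nonzero rows, so rank(PM) = 2.

2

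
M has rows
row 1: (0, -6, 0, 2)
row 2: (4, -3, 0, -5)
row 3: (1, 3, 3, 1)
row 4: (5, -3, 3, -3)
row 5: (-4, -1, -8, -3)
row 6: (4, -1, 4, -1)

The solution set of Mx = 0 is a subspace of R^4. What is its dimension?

Row reduce to echelon form.
Swap R1 ↔ R2
R3 ← R3 − (1/4)·R1: [0, 15/4, 3, 9/4]
R4 ← R4 − (5/4)·R1: [0, 3/4, 3, 13/4]
R5 ← R5 + R1: [0, -4, -8, -8]
R6 ← R6 − R1: [0, 2, 4, 4]
R3 ← R3 + (5/8)·R2: [0, 0, 3, 7/2]
R4 ← R4 + (1/8)·R2: [0, 0, 3, 7/2]
R5 ← R5 − (2/3)·R2: [0, 0, -8, -28/3]
R6 ← R6 + (1/3)·R2: [0, 0, 4, 14/3]
R4 ← R4 − R3: [0, 0, 0, 0]
R5 ← R5 + (8/3)·R3: [0, 0, 0, 0]
R6 ← R6 − (4/3)·R3: [0, 0, 0, 0]
3 nonzero rows, so rank(M) = 3.
M has 4 columns; by rank–nullity, nullity = 4 − 3 = 1.

1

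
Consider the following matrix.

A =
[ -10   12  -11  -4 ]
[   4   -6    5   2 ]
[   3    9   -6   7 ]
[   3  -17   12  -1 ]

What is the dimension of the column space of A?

Row reduce to echelon form.
R2 ← R2 + (2/5)·R1: [0, -6/5, 3/5, 2/5]
R3 ← R3 + (3/10)·R1: [0, 63/5, -93/10, 29/5]
R4 ← R4 + (3/10)·R1: [0, -67/5, 87/10, -11/5]
R3 ← R3 + (21/2)·R2: [0, 0, -3, 10]
R4 ← R4 − (67/6)·R2: [0, 0, 2, -20/3]
R4 ← R4 + (2/3)·R3: [0, 0, 0, 0]
Echelon form has 3 nonzero rows, so rank(A) = 3.
The column space has dimension equal to the rank: 3.

3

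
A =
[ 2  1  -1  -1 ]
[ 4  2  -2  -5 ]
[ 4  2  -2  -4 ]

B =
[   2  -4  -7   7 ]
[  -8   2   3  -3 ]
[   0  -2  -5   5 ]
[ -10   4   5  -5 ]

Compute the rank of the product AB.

2

First compute AB:
[[  6,  -8, -11,  11],
 [ 42, -28, -37,  37],
 [ 32, -24, -32,  32]]
Now row reduce the product.
R2 ← R2 − (7)·R1: [0, 28, 40, -40]
R3 ← R3 − (16/3)·R1: [0, 56/3, 80/3, -80/3]
R3 ← R3 − (2/3)·R2: [0, 0, 0, 0]
2 nonzero rows, so rank(AB) = 2.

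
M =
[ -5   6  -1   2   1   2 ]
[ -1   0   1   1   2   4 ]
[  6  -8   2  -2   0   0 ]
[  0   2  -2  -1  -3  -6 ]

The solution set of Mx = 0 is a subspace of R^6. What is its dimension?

4

Row reduce to echelon form.
R2 ← R2 − (1/5)·R1: [0, -6/5, 6/5, 3/5, 9/5, 18/5]
R3 ← R3 + (6/5)·R1: [0, -4/5, 4/5, 2/5, 6/5, 12/5]
R3 ← R3 − (2/3)·R2: [0, 0, 0, 0, 0, 0]
R4 ← R4 + (5/3)·R2: [0, 0, 0, 0, 0, 0]
2 nonzero rows, so rank(M) = 2.
M has 6 columns; by rank–nullity, nullity = 6 − 2 = 4.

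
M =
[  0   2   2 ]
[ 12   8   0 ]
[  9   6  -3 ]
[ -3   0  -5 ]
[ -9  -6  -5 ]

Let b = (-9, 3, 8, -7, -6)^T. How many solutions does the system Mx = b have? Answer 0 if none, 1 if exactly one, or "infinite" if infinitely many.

Row reduce the augmented matrix [M | b].
Swap R1 ↔ R2
R3 ← R3 − (3/4)·R1: [0, 0, -3, 23/4]
R4 ← R4 + (1/4)·R1: [0, 2, -5, -25/4]
R5 ← R5 + (3/4)·R1: [0, 0, -5, -15/4]
R4 ← R4 − R2: [0, 0, -7, 11/4]
R4 ← R4 − (7/3)·R3: [0, 0, 0, -32/3]
R5 ← R5 − (5/3)·R3: [0, 0, 0, -40/3]
R5 ← R5 − (5/4)·R4: [0, 0, 0, 0]
The echelon form has 4 nonzero rows; the last pivot sits in the augmented column, so rank(M) = 3 but rank([M|b]) = 4.
Since the ranks differ, the system is inconsistent.
It has no solutions.

0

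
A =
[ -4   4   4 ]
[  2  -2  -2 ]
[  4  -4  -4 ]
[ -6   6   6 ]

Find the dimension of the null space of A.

Row reduce to echelon form.
R2 ← R2 + (1/2)·R1: [0, 0, 0]
R3 ← R3 + R1: [0, 0, 0]
R4 ← R4 − (3/2)·R1: [0, 0, 0]
1 nonzero row, so rank(A) = 1.
A has 3 columns; by rank–nullity, nullity = 3 − 1 = 2.

2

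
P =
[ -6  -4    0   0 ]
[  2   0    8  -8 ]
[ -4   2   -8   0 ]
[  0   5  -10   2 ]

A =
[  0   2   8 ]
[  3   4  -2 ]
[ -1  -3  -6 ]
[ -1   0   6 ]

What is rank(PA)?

First compute PA:
[[-12, -28, -40],
 [  0, -20, -80],
 [ 14,  24,  12],
 [ 23,  50,  62]]
Now row reduce the product.
R3 ← R3 + (7/6)·R1: [0, -26/3, -104/3]
R4 ← R4 + (23/12)·R1: [0, -11/3, -44/3]
R3 ← R3 − (13/30)·R2: [0, 0, 0]
R4 ← R4 − (11/60)·R2: [0, 0, 0]
2 nonzero rows, so rank(PA) = 2.

2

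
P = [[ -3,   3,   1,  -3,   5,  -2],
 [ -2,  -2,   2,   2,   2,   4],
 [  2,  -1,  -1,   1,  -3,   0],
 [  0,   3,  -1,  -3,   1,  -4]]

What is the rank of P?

Row reduce to echelon form.
R2 ← R2 − (2/3)·R1: [0, -4, 4/3, 4, -4/3, 16/3]
R3 ← R3 + (2/3)·R1: [0, 1, -1/3, -1, 1/3, -4/3]
R3 ← R3 + (1/4)·R2: [0, 0, 0, 0, 0, 0]
R4 ← R4 + (3/4)·R2: [0, 0, 0, 0, 0, 0]
Echelon form has 2 nonzero rows, so rank(P) = 2.

2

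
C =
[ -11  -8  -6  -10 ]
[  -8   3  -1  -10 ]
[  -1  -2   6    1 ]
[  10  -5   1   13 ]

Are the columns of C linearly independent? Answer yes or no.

Row reduce C to echelon form.
R2 ← R2 − (8/11)·R1: [0, 97/11, 37/11, -30/11]
R3 ← R3 − (1/11)·R1: [0, -14/11, 72/11, 21/11]
R4 ← R4 + (10/11)·R1: [0, -135/11, -49/11, 43/11]
R3 ← R3 + (14/97)·R2: [0, 0, 682/97, 147/97]
R4 ← R4 + (135/97)·R2: [0, 0, 22/97, 11/97]
R4 ← R4 − (1/31)·R3: [0, 0, 0, 2/31]
4 pivots among 4 columns.
Every column is a pivot column, so the columns are linearly independent.

yes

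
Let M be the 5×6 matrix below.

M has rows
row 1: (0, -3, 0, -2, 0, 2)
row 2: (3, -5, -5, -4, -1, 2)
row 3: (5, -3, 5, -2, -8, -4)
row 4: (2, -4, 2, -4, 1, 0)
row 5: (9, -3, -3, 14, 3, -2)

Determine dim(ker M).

Row reduce to echelon form.
Swap R1 ↔ R2
R3 ← R3 − (5/3)·R1: [0, 16/3, 40/3, 14/3, -19/3, -22/3]
R4 ← R4 − (2/3)·R1: [0, -2/3, 16/3, -4/3, 5/3, -4/3]
R5 ← R5 − (3)·R1: [0, 12, 12, 26, 6, -8]
R3 ← R3 + (16/9)·R2: [0, 0, 40/3, 10/9, -19/3, -34/9]
R4 ← R4 − (2/9)·R2: [0, 0, 16/3, -8/9, 5/3, -16/9]
R5 ← R5 + (4)·R2: [0, 0, 12, 18, 6, 0]
R4 ← R4 − (2/5)·R3: [0, 0, 0, -4/3, 21/5, -4/15]
R5 ← R5 − (9/10)·R3: [0, 0, 0, 17, 117/10, 17/5]
R5 ← R5 + (51/4)·R4: [0, 0, 0, 0, 261/4, 0]
5 nonzero rows, so rank(M) = 5.
M has 6 columns; by rank–nullity, nullity = 6 − 5 = 1.

1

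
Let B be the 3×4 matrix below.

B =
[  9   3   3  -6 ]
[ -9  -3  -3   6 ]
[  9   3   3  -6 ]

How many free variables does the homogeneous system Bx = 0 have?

3

Row reduce to echelon form.
R2 ← R2 + R1: [0, 0, 0, 0]
R3 ← R3 − R1: [0, 0, 0, 0]
1 nonzero row, so rank(B) = 1.
B has 4 columns; by rank–nullity, nullity = 4 − 1 = 3.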